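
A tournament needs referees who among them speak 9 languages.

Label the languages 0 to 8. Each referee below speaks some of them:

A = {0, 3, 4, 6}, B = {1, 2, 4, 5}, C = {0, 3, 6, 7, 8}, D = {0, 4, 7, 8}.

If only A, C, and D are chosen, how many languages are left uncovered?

Union of A, C, D = {0, 3, 4, 6, 7, 8}.
Not covered: 1, 2, 5 — 3 languages.

3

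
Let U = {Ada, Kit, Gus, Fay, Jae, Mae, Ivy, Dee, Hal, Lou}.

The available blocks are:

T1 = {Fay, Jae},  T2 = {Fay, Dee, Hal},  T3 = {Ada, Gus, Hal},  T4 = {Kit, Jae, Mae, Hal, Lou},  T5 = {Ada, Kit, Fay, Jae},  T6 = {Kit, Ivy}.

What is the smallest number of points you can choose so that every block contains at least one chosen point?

3

Take H = {Jae, Ivy, Hal}. Each listed block contains at least one of these, so H is a hitting set of size 3.
The blocks T1, T3, T6 are pairwise disjoint, so any hitting set needs a separate point for each — at least 3. Hence 3 is optimal.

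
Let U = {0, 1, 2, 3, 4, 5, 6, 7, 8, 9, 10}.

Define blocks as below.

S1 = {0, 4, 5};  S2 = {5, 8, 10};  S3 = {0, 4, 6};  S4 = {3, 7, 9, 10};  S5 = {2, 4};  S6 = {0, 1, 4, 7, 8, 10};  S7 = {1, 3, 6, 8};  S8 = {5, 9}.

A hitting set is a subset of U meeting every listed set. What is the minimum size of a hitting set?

3

The 3 items {3, 4, 5} hit every block.
The blocks S5, S7, S8 are pairwise disjoint, so any hitting set needs a separate item for each — at least 3. Hence 3 is optimal.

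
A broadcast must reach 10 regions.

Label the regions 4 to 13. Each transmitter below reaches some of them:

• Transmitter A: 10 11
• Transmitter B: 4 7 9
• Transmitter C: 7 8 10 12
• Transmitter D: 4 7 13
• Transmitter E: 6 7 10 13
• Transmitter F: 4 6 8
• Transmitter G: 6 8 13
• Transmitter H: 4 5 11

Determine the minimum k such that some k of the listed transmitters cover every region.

Take {B, C, E, H}. Their union is {4, 5, 6, 7, 8, 9, 10, 11, 12, 13}, which is all 10 regions.
Only B contains 9, so B is forced; the remaining 7 regions need at least 3 more transmitters (each remaining transmitter adds at most 3) — so at least 4 transmitters are needed, and 4 is optimal.

4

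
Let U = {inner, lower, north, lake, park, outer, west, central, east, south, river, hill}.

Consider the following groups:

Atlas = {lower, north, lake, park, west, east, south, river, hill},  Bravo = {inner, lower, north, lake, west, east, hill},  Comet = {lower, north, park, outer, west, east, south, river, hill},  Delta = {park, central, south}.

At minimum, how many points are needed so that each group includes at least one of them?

2

The 2 points {inner, south} hit every group.
The groups Bravo, Delta are pairwise disjoint, so any hitting set needs a separate point for each — at least 2. Hence 2 is optimal.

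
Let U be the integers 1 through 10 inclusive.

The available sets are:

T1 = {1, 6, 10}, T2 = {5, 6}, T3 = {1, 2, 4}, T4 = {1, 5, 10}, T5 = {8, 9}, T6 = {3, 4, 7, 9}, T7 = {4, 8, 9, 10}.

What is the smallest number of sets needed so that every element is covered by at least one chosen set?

4

T2 and T3 and T6 and T7 together: T2 ∪ T3 ∪ T6 ∪ T7 = {1, 2, 3, 4, 5, 6, 7, 8, 9, 10} — every element is covered.
Only T3 contains 2, so T3 is forced; the remaining 7 elements need at least 3 more sets (each remaining set adds at most 3) — so at least 4 sets are needed, and 4 is optimal.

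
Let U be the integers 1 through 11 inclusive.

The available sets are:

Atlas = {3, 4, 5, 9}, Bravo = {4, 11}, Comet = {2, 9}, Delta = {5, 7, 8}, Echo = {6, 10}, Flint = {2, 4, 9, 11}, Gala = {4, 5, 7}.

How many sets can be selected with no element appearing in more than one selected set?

4

Bravo, Comet, Delta, Echo are pairwise disjoint (Bravo={4,11}; Comet={2,9}; Delta={5,7,8}; Echo={6,10}).
Every remaining set overlaps one of these, and no 5 of the listed sets are pairwise disjoint, so 4 is the maximum.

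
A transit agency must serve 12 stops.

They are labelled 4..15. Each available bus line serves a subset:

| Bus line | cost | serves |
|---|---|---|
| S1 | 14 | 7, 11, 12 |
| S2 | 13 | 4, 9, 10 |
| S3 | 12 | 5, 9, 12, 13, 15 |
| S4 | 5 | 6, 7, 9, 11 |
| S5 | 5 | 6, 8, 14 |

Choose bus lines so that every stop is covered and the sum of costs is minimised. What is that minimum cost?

S2, S3, S4, S5 together cover every stop (S2 ∪ S3 ∪ S4 ∪ S5 = {4, 5, 6, 7, 8, 9, 10, 11, 12, 13, 14, 15}); total cost 13 + 12 + 5 + 5 = 35.
No covering selection has total cost below 35.

35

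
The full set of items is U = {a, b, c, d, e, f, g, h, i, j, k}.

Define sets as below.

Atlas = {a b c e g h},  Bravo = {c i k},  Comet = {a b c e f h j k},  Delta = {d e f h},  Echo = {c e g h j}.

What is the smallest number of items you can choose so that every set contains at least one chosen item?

2

T = {e, k} meets every set (each contains at least one member of T), and |T| = 2.
The sets Bravo, Delta are pairwise disjoint, so any hitting set needs a separate item for each — at least 2. Hence 2 is optimal.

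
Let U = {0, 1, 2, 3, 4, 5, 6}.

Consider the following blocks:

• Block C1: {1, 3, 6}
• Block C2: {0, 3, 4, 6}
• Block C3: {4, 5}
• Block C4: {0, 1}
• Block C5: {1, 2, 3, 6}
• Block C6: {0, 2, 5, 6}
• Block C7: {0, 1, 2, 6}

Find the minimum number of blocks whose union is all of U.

3

C1 and C3 and C6 together: C1 ∪ C3 ∪ C6 = {0, 1, 2, 3, 4, 5, 6} — every point is covered.
No 2 of the 7 blocks cover everything (all 21 combinations miss at least one point), so 3 is optimal.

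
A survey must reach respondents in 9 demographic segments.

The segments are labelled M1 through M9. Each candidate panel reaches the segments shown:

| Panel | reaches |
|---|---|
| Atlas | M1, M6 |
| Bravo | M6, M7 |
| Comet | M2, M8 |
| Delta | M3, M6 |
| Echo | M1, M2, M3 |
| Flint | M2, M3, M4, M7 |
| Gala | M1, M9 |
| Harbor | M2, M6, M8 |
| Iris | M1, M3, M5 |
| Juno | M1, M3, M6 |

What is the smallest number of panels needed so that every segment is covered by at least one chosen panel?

Flint and Gala and Harbor and Iris together: Flint ∪ Gala ∪ Harbor ∪ Iris = {M1, M2, M3, M4, M5, M6, M7, M8, M9} — every segment is covered.
Only Flint contains M4, so Flint is forced; the remaining 5 segments need at least 3 more panels (each remaining panel adds at most 2) — so at least 4 panels are needed, and 4 is optimal.

4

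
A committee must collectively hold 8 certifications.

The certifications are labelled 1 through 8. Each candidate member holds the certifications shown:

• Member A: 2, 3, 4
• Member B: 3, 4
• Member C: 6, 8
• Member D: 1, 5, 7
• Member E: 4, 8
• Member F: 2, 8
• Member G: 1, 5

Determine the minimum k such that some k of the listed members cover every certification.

3

A and C and D together: A ∪ C ∪ D = {1, 2, 3, 4, 5, 6, 7, 8} — every certification is covered.
Each member has at most 3 certifications, and 2·3 = 6 < 8 — so at least 3 members are needed, and 3 is optimal.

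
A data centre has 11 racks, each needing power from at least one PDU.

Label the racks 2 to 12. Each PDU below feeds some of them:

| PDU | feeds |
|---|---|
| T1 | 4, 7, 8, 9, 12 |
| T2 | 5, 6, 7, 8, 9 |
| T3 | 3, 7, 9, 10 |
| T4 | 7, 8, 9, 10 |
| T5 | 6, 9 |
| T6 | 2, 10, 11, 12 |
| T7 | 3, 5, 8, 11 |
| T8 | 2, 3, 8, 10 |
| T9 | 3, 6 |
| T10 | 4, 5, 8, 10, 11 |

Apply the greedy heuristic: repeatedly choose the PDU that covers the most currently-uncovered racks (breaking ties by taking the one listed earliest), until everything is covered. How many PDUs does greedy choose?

Greedy: pick T1 (covers 5 new) → pick T6 (covers 3 new) → pick T2 (covers 2 new) → pick T3 (covers 1 new). Total picks: 4.

4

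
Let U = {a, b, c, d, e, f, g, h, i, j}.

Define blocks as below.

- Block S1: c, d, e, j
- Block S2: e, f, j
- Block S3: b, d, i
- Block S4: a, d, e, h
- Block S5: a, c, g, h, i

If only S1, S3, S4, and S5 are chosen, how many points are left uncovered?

Union of S1, S3, S4, S5 = {a, b, c, d, e, g, h, i, j}.
Not covered: f — 1 point.

1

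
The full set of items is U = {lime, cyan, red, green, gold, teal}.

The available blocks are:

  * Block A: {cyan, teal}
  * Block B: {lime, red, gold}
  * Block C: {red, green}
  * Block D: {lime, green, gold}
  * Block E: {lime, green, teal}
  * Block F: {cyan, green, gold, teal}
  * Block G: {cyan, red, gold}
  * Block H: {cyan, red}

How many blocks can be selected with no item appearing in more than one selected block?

2

A, D are pairwise disjoint (A={cyan,teal}; D={lime,green,gold}).
Every remaining block overlaps one of these, and no 3 of the listed blocks are pairwise disjoint, so 2 is the maximum.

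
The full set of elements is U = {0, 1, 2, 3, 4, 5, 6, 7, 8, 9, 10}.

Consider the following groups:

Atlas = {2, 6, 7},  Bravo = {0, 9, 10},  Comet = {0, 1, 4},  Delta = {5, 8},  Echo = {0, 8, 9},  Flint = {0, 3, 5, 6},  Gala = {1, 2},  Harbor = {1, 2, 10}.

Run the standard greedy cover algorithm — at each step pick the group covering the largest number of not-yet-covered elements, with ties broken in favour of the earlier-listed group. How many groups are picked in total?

Greedy: pick Flint (covers 4 new) → pick Harbor (covers 3 new) → pick Echo (covers 2 new) → pick Atlas (covers 1 new) → pick Comet (covers 1 new). Total picks: 5.

5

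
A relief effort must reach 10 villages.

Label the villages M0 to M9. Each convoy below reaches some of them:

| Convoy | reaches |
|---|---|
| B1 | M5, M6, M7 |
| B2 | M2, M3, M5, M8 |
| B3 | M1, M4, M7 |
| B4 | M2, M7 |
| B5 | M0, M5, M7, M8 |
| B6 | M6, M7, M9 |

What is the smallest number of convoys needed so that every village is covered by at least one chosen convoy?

B2 and B3 and B5 and B6 together: B2 ∪ B3 ∪ B5 ∪ B6 = {M0, M1, M2, M3, M4, M5, M6, M7, M8, M9} — every village is covered.
Only B5 contains M0, so B5 is forced; the remaining 6 villages need at least 3 more convoys (each remaining convoy adds at most 2) — so at least 4 convoys are needed, and 4 is optimal.

4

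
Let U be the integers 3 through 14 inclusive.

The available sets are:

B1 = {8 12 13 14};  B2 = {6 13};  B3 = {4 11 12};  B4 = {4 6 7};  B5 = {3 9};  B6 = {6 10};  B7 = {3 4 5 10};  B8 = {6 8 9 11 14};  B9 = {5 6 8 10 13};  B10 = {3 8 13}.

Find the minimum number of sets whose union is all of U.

4

B1 and B4 and B7 and B8 together: B1 ∪ B4 ∪ B7 ∪ B8 = {3, 4, 5, 6, 7, 8, 9, 10, 11, 12, 13, 14} — every element is covered.
Only B4 contains 7, so B4 is forced; the remaining 9 elements need at least 3 more sets (each remaining set adds at most 4) — so at least 4 sets are needed, and 4 is optimal.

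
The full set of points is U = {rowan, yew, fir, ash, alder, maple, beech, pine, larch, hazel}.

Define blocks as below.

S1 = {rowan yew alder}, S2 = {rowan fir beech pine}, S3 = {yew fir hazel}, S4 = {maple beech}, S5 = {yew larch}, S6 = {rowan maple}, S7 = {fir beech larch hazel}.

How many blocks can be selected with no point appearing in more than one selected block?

S6, S7 are pairwise disjoint (S6={rowan,maple}; S7={fir,beech,larch,hazel}).
Every remaining block overlaps one of these, and no 3 of the listed blocks are pairwise disjoint, so 2 is the maximum.

2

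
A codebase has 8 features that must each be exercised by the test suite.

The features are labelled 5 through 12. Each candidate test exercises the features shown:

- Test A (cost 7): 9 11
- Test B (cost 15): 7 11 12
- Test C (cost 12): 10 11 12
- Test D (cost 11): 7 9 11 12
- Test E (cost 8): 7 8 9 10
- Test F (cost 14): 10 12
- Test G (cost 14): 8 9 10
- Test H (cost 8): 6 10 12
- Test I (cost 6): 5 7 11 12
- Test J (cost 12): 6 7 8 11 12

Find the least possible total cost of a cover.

22

E, H, I together cover every feature (E ∪ H ∪ I = {5, 6, 7, 8, 9, 10, 11, 12}); total cost 8 + 8 + 6 = 22.
No covering selection has total cost below 22.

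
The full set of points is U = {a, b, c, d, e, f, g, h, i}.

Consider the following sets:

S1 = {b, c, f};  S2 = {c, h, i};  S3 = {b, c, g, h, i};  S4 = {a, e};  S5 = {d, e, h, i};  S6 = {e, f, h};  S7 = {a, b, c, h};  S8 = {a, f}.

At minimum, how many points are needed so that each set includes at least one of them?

Take T = {a, c, h}. Each listed set contains at least one of these, so T is a hitting set of size 3.
No choice of 2 points meets every set, so 3 is the minimum.

3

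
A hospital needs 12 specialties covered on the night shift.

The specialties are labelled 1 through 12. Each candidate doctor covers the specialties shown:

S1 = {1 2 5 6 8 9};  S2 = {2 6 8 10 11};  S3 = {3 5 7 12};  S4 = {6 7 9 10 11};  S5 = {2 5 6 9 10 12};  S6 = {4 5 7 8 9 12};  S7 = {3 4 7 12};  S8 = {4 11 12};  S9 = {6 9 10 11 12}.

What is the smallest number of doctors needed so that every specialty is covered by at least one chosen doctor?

S1 and S7 and S9 together: S1 ∪ S7 ∪ S9 = {1, 2, 3, 4, 5, 6, 7, 8, 9, 10, 11, 12} — every specialty is covered.
Only S1 contains 1, so S1 is forced; the remaining 6 specialties need at least 2 more doctors (each remaining doctor adds at most 4) — so at least 3 doctors are needed, and 3 is optimal.

3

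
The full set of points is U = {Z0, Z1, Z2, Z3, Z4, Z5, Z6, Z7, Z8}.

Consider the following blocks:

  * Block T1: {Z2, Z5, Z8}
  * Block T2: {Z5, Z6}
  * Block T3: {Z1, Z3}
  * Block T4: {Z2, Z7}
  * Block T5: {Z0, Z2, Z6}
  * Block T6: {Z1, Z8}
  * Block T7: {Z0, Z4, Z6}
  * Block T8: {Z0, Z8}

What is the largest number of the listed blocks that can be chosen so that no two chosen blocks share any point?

4

T2, T3, T4, T8 are pairwise disjoint (T2={Z5,Z6}; T3={Z1,Z3}; T4={Z2,Z7}; T8={Z0,Z8}).
Every remaining block overlaps one of these, and no 5 of the listed blocks are pairwise disjoint, so 4 is the maximum.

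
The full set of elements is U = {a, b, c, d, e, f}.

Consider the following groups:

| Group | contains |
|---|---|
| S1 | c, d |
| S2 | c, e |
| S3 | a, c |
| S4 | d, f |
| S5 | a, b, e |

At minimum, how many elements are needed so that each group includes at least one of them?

3

The 3 elements {b, c, d} hit every group.
No choice of 2 elements meets every group, so 3 is the minimum.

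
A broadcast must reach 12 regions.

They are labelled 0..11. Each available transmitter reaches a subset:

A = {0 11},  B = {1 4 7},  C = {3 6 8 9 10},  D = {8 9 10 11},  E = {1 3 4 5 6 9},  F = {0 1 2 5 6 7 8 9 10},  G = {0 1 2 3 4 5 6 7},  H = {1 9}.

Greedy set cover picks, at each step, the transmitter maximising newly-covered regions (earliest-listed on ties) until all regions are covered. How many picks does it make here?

Greedy: pick F (covers 9 new) → pick E (covers 2 new) → pick A (covers 1 new). Total picks: 3.
(The true minimum cover uses only 2 transmitters, so greedy is not optimal here.)

3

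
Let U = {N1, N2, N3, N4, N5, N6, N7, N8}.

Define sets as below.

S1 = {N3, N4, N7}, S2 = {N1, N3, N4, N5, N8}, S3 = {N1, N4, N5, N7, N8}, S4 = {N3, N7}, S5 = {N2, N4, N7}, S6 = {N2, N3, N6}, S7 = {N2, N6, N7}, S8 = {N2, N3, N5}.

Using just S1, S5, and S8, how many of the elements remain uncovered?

Union of S1, S5, S8 = {N2, N3, N4, N5, N7}.
Not covered: N1, N6, N8 — 3 elements.

3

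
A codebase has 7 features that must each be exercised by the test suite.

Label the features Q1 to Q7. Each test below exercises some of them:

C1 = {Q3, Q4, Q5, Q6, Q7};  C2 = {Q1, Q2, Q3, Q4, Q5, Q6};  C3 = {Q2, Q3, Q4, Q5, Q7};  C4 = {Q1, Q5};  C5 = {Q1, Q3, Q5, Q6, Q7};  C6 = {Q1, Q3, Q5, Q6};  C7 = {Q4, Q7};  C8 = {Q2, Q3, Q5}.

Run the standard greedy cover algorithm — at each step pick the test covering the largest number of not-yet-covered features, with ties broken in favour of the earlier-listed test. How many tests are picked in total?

2

Greedy: pick C2 (covers 6 new) → pick C1 (covers 1 new). Total picks: 2.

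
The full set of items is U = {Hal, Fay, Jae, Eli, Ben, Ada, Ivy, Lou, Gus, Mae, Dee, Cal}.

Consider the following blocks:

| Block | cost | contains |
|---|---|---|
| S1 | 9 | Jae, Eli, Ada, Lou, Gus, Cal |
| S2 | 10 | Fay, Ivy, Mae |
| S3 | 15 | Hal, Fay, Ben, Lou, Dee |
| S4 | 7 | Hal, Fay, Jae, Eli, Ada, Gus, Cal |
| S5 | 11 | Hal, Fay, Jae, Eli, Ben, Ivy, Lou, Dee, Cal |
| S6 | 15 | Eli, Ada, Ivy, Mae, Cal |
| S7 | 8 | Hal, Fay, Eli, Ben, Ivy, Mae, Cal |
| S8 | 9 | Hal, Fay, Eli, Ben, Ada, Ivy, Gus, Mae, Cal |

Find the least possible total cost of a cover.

20

S5, S8 together cover every item (S5 ∪ S8 = {Hal, Fay, Jae, Eli, Ben, Ada, Ivy, Lou, Gus, Mae, Dee, Cal}); total cost 11 + 9 = 20.
The greedy pick S4, S7, S5 costs 26; no covering selection beats 20.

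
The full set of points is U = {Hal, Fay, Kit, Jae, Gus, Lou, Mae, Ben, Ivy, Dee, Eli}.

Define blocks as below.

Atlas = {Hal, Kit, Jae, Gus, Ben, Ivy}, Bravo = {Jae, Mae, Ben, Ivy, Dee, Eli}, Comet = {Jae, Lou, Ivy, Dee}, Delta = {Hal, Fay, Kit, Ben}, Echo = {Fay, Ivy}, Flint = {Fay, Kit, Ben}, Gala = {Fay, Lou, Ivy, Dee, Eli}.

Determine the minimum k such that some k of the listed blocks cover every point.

3

Atlas and Bravo and Gala together: Atlas ∪ Bravo ∪ Gala = {Hal, Fay, Kit, Jae, Gus, Lou, Mae, Ben, Ivy, Dee, Eli} — every point is covered.
Only Atlas contains Gus, so Atlas is forced; the remaining 5 points need at least 2 more blocks (each remaining block adds at most 4) — so at least 3 blocks are needed, and 3 is optimal.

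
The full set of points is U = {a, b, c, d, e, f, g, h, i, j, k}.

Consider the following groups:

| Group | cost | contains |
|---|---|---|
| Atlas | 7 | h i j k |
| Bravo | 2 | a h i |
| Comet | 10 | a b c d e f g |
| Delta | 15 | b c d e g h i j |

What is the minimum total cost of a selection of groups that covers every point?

Atlas, Comet together cover every point (Atlas ∪ Comet = {a, b, c, d, e, f, g, h, i, j, k}); total cost 7 + 10 = 17.
The greedy pick Bravo, Comet, Atlas costs 19; no covering selection beats 17.

17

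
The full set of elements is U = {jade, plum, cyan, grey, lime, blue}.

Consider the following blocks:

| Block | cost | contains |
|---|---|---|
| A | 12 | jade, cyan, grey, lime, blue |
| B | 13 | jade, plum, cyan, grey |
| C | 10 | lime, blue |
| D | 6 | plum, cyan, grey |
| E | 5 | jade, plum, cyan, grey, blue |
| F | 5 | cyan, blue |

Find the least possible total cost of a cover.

15

C, E together cover every element (C ∪ E = {jade, plum, cyan, grey, lime, blue}); total cost 10 + 5 = 15.
No covering selection has total cost below 15.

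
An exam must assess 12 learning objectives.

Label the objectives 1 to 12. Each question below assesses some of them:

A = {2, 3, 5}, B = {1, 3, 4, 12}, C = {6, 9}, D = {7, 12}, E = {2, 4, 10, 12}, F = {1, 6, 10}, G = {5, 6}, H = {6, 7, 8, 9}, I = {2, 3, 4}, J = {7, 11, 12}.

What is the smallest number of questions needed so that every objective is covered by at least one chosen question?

5

Take {A, B, E, H, J}. Their union is {1, 2, 3, 4, 5, 6, 7, 8, 9, 10, 11, 12}, which is all 12 objectives.
No 4 of the 10 questions cover everything (all 210 combinations miss at least one objective), so 5 is optimal.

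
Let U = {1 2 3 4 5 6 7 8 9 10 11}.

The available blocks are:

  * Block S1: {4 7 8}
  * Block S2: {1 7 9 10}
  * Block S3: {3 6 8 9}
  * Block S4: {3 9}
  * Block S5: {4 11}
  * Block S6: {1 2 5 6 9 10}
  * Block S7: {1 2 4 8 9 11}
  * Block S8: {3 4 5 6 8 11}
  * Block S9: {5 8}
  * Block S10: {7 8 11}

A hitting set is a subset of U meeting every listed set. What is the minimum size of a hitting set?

The 3 items {8, 9, 11} hit every block.
The blocks S4, S5, S9 are pairwise disjoint, so any hitting set needs a separate item for each — at least 3. Hence 3 is optimal.

3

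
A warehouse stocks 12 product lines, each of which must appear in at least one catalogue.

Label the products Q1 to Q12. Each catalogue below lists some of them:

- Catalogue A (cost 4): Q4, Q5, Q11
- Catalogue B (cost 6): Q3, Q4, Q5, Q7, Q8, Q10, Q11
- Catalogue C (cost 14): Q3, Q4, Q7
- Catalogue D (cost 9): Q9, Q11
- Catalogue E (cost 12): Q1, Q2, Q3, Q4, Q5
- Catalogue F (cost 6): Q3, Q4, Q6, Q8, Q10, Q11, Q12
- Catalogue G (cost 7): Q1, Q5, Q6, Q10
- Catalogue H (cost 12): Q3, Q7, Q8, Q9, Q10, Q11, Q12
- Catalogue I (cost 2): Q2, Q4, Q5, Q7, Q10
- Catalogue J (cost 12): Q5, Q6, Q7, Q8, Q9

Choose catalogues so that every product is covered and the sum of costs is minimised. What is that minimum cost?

21

G, H, I together cover every product (G ∪ H ∪ I = {Q1, Q2, Q3, Q4, Q5, Q6, Q7, Q8, Q9, Q10, Q11, Q12}); total cost 7 + 12 + 2 = 21.
The greedy pick I, F, G, D costs 24; no covering selection beats 21.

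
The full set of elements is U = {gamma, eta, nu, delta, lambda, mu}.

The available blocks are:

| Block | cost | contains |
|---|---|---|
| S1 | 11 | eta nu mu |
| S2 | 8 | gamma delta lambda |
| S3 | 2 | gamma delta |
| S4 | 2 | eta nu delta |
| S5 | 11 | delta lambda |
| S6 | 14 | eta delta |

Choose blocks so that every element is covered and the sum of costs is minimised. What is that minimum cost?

19

S1, S2 together cover every element (S1 ∪ S2 = {gamma, eta, nu, delta, lambda, mu}); total cost 11 + 8 = 19.
The greedy pick S4, S3, S2, S1 costs 23; no covering selection beats 19.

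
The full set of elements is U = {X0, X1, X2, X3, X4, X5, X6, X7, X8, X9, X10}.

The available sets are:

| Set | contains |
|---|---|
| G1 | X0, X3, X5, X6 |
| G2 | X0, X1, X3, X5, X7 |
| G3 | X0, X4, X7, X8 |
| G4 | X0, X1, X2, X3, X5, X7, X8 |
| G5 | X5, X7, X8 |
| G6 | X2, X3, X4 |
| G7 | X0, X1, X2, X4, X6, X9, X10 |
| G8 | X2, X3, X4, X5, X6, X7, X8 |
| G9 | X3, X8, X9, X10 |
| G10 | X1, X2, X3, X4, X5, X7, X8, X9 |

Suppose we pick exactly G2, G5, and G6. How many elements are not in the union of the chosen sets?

Union of G2, G5, G6 = {X0, X1, X2, X3, X4, X5, X7, X8}.
Not covered: X6, X9, X10 — 3 elements.

3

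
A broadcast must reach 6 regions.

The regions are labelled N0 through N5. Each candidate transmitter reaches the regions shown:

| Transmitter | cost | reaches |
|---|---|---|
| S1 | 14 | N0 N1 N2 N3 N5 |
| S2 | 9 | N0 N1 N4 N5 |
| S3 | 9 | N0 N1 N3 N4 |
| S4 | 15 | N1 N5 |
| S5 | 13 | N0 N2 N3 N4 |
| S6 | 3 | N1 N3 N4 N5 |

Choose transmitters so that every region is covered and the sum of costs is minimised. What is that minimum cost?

S5, S6 together cover every region (S5 ∪ S6 = {N0, N1, N2, N3, N4, N5}); total cost 13 + 3 = 16.
No covering selection has total cost below 16.

16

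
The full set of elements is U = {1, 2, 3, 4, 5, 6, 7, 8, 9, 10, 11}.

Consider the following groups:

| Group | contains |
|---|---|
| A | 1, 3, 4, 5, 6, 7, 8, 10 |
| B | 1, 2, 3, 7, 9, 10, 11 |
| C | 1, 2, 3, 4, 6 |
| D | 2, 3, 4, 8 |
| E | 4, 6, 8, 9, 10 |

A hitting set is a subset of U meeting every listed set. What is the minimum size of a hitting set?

2

H = {3, 6} meets every group (each contains at least one member of H), and |H| = 2.
No single element lies in every group, so at least 2 are needed and 2 is optimal.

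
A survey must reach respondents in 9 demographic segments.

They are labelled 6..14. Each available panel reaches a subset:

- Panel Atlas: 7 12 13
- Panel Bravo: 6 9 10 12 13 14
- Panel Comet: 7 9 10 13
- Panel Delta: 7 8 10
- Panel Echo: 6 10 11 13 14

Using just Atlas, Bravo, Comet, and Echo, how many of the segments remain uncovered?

Union of Atlas, Bravo, Comet, Echo = {6, 7, 9, 10, 11, 12, 13, 14}.
Not covered: 8 — 1 segment.

1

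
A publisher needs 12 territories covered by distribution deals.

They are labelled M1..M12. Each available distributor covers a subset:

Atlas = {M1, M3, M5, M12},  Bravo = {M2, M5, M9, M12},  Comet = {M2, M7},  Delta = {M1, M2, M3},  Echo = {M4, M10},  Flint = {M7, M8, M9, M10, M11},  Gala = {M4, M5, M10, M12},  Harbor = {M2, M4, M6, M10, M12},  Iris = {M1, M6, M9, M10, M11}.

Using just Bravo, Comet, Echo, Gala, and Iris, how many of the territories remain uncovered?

Union of Bravo, Comet, Echo, Gala, Iris = {M1, M2, M4, M5, M6, M7, M9, M10, M11, M12}.
Not covered: M3, M8 — 2 territories.

2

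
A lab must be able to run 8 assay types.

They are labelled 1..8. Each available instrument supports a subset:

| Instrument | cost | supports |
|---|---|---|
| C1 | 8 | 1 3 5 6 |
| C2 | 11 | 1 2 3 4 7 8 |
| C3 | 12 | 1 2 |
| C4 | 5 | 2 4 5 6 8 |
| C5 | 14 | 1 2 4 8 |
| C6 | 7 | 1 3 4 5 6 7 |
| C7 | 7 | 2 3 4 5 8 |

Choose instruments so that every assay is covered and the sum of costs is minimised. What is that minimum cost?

C4, C6 together cover every assay (C4 ∪ C6 = {1, 2, 3, 4, 5, 6, 7, 8}); total cost 5 + 7 = 12.
No covering selection has total cost below 12.

12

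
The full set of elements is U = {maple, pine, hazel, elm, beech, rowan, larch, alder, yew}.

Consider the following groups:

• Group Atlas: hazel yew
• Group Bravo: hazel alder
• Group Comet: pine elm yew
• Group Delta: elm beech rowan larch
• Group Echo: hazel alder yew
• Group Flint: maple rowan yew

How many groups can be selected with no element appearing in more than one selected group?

Delta, Echo are pairwise disjoint (Delta={elm,beech,rowan,larch}; Echo={hazel,alder,yew}).
Every remaining group overlaps one of these, and no 3 of the listed groups are pairwise disjoint, so 2 is the maximum.

2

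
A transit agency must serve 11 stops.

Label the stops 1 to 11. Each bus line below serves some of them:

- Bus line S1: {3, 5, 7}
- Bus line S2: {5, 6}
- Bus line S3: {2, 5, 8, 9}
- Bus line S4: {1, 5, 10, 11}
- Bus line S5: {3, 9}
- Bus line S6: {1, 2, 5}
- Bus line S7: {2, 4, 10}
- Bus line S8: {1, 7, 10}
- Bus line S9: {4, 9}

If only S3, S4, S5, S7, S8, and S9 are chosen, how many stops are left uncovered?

1

Union of S3, S4, S5, S7, S8, S9 = {1, 2, 3, 4, 5, 7, 8, 9, 10, 11}.
Not covered: 6 — 1 stop.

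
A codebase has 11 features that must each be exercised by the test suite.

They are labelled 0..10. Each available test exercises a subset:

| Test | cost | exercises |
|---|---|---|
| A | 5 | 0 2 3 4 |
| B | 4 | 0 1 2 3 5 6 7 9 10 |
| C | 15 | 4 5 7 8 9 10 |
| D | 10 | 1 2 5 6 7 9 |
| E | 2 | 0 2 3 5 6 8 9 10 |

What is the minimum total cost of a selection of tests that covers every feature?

A, B, E together cover every feature (A ∪ B ∪ E = {0, 1, 2, 3, 4, 5, 6, 7, 8, 9, 10}); total cost 5 + 4 + 2 = 11.
No covering selection has total cost below 11.

11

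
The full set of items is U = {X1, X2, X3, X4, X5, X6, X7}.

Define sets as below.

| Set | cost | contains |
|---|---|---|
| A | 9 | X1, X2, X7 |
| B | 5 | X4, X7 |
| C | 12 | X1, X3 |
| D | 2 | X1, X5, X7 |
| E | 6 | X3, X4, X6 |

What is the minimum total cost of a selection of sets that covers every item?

A, D, E together cover every item (A ∪ D ∪ E = {X1, X2, X3, X4, X5, X6, X7}); total cost 9 + 2 + 6 = 17.
No covering selection has total cost below 17.

17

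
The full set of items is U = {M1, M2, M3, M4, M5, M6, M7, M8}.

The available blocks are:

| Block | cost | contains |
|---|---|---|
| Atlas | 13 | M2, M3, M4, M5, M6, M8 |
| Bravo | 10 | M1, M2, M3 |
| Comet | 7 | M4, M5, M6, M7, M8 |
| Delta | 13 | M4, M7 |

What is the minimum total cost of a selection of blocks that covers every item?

17

Bravo, Comet together cover every item (Bravo ∪ Comet = {M1, M2, M3, M4, M5, M6, M7, M8}); total cost 10 + 7 = 17.
No covering selection has total cost below 17.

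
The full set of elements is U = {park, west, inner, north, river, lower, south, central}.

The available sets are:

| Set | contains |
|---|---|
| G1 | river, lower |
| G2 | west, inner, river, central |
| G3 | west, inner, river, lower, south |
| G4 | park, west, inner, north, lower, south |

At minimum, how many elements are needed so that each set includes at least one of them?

2

H = {west, river} meets every set (each contains at least one member of H), and |H| = 2.
No single element lies in every set, so at least 2 are needed and 2 is optimal.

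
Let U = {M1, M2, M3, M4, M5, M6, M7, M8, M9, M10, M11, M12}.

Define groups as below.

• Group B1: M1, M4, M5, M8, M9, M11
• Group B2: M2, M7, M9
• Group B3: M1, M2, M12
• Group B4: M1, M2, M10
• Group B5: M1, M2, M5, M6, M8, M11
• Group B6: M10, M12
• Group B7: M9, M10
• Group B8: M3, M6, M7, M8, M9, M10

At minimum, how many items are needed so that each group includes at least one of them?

3

H = {M2, M9, M12} meets every group (each contains at least one member of H), and |H| = 3.
No choice of 2 items meets every group, so 3 is the minimum.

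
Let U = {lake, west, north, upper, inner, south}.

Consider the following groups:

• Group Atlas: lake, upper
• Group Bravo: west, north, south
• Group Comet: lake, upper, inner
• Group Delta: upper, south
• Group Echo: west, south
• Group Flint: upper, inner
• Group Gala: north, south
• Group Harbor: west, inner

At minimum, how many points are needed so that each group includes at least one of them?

Take H = {west, north, upper}. Each listed group contains at least one of these, so H is a hitting set of size 3.
The groups Atlas, Gala, Harbor are pairwise disjoint, so any hitting set needs a separate point for each — at least 3. Hence 3 is optimal.

3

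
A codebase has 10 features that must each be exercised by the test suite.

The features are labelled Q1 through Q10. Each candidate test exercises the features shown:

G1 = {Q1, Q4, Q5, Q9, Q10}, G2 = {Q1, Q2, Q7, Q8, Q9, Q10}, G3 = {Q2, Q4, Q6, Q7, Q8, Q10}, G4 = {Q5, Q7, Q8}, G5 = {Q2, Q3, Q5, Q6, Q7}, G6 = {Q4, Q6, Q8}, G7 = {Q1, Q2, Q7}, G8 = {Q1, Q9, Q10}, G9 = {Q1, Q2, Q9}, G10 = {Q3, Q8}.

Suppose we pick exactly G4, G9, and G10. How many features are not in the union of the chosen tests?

3

Union of G4, G9, G10 = {Q1, Q2, Q3, Q5, Q7, Q8, Q9}.
Not covered: Q4, Q6, Q10 — 3 features.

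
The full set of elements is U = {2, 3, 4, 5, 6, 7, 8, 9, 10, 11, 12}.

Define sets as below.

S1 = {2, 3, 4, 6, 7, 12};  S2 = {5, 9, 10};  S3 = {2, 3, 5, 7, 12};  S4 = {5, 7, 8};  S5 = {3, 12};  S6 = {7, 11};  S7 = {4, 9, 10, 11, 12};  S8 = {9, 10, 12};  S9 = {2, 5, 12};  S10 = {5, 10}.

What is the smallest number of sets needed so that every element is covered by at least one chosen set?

3

S1 and S4 and S7 together: S1 ∪ S4 ∪ S7 = {2, 3, 4, 5, 6, 7, 8, 9, 10, 11, 12} — every element is covered.
Only S1 contains 6, so S1 is forced; the remaining 5 elements need at least 2 more sets (each remaining set adds at most 3) — so at least 3 sets are needed, and 3 is optimal.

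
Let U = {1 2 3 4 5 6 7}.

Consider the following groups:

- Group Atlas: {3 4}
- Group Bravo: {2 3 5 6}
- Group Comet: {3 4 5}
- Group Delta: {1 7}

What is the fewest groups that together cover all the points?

Bravo and Comet and Delta together: Bravo ∪ Comet ∪ Delta = {1, 2, 3, 4, 5, 6, 7} — every point is covered.
Only Delta contains 1, so Delta is forced; the remaining 5 points need at least 2 more groups (each remaining group adds at most 4) — so at least 3 groups are needed, and 3 is optimal.

3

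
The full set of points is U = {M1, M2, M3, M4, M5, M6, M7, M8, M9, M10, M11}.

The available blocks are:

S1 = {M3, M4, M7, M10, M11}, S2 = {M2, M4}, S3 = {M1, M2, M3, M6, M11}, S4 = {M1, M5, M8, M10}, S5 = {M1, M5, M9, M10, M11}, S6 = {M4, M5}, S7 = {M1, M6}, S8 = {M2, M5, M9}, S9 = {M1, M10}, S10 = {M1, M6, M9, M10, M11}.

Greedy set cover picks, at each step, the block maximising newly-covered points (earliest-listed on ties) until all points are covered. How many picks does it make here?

4

Greedy: pick S1 (covers 5 new) → pick S3 (covers 3 new) → pick S4 (covers 2 new) → pick S5 (covers 1 new). Total picks: 4.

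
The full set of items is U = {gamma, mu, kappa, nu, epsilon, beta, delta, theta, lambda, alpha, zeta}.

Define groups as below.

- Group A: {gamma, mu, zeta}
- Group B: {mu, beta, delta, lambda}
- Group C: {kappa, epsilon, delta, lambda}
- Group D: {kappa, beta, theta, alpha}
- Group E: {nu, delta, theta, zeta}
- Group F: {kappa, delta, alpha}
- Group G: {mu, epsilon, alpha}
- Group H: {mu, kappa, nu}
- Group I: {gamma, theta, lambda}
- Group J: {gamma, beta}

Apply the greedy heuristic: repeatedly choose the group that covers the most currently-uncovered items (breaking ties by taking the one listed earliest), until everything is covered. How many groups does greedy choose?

Greedy: pick B (covers 4 new) → pick D (covers 3 new) → pick A (covers 2 new) → pick C (covers 1 new) → pick E (covers 1 new). Total picks: 5.
(The true minimum cover uses only 4 groups, so greedy is not optimal here.)

5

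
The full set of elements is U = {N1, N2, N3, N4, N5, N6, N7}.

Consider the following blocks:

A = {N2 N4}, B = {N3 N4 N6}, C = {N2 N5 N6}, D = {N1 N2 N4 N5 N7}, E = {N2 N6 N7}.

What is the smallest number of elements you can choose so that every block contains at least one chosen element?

2

H = {N2, N4} meets every block (each contains at least one member of H), and |H| = 2.
No single element lies in every block, so at least 2 are needed and 2 is optimal.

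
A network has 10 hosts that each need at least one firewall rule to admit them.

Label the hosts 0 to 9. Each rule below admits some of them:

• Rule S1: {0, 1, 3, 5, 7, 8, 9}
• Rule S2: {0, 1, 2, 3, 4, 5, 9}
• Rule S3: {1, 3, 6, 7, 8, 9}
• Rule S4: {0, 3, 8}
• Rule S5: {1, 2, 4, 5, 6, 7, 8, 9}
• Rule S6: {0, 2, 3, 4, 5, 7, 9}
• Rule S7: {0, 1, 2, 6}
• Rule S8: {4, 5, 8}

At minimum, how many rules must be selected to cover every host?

Take {S5, S6}. Their union is {0, 1, 2, 3, 4, 5, 6, 7, 8, 9}, which is all 10 hosts.
No single rule has all 10 hosts (the largest, S5, has 8), so 2 is optimal.

2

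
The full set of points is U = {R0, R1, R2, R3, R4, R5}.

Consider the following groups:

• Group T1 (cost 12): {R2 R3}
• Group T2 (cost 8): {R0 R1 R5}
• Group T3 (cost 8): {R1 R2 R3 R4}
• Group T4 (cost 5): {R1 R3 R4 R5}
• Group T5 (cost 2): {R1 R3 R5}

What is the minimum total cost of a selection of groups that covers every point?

16

T2, T3 together cover every point (T2 ∪ T3 = {R0, R1, R2, R3, R4, R5}); total cost 8 + 8 = 16.
The greedy pick T5, T3, T2 costs 18; no covering selection beats 16.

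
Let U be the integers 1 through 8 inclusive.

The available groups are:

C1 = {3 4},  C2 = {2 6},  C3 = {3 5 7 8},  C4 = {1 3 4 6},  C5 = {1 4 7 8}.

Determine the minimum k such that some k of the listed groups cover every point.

C2 and C3 and C4 together: C2 ∪ C3 ∪ C4 = {1, 2, 3, 4, 5, 6, 7, 8} — every point is covered.
Only C2 contains 2, so C2 is forced; the remaining 6 points need at least 2 more groups (each remaining group adds at most 4) — so at least 3 groups are needed, and 3 is optimal.

3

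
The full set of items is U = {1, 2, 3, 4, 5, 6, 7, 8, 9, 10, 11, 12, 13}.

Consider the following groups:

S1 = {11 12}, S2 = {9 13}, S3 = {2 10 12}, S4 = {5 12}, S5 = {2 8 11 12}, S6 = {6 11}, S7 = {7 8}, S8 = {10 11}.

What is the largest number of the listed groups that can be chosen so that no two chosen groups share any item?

S2, S4, S6, S7 are pairwise disjoint (S2={9,13}; S4={5,12}; S6={6,11}; S7={7,8}).
Every remaining group overlaps one of these, and no 5 of the listed groups are pairwise disjoint, so 4 is the maximum.

4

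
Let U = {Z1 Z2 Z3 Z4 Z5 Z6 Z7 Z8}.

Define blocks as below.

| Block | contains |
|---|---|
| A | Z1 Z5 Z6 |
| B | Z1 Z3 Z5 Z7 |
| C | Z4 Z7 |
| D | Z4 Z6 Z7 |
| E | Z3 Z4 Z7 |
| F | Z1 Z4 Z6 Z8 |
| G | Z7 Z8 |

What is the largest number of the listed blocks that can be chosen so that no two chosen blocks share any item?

A, C are pairwise disjoint (A={Z1,Z5,Z6}; C={Z4,Z7}).
Every remaining block overlaps one of these, and no 3 of the listed blocks are pairwise disjoint, so 2 is the maximum.

2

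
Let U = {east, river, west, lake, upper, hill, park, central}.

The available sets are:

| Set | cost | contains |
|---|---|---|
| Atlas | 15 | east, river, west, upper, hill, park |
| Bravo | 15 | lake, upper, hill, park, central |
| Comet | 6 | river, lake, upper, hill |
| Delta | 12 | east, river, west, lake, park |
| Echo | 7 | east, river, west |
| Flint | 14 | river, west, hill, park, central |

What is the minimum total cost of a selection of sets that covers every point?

Bravo, Echo together cover every point (Bravo ∪ Echo = {east, river, west, lake, upper, hill, park, central}); total cost 15 + 7 = 22.
The greedy pick Comet, Echo, Flint costs 27; no covering selection beats 22.

22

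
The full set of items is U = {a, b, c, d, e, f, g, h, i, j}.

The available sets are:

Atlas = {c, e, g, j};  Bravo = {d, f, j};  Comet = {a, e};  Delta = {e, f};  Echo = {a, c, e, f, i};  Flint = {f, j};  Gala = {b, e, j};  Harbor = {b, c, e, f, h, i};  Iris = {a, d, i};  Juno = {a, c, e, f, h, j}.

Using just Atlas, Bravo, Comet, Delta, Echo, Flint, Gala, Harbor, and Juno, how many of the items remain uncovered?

Union of Atlas, Bravo, Comet, Delta, Echo, Flint, Gala, Harbor, Juno = {a, b, c, d, e, f, g, h, i, j} — that's every item, so 0 are uncovered.

0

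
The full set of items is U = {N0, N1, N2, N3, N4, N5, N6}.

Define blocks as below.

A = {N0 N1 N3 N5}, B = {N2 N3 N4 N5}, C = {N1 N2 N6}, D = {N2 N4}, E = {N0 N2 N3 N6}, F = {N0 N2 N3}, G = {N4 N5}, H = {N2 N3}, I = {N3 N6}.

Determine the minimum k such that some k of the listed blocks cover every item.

3

Take {A, C, G}. Their union is {N0, N1, N2, N3, N4, N5, N6}, which is all 7 items.
No 2 of the 9 blocks cover everything (all 36 combinations miss at least one item), so 3 is optimal.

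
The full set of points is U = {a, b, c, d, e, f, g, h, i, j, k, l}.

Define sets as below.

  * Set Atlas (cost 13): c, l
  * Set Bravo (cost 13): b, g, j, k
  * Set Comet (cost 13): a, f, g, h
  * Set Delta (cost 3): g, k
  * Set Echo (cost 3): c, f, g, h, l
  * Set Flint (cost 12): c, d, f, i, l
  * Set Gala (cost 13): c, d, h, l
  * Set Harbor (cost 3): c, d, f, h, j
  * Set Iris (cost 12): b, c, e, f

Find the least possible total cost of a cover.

43

Comet, Delta, Flint, Harbor, Iris together cover every point (Comet ∪ Delta ∪ Flint ∪ Harbor ∪ Iris = {a, b, c, d, e, f, g, h, i, j, k, l}); total cost 13 + 3 + 12 + 3 + 12 = 43.
The greedy pick Echo, Harbor, Delta, Iris, Flint, Comet costs 46; no covering selection beats 43.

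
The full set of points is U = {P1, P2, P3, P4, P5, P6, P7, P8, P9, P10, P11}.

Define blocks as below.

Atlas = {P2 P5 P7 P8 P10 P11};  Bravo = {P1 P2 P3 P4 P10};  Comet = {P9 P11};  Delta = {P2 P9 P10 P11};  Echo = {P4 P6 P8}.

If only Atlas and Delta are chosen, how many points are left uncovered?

4

Union of Atlas, Delta = {P2, P5, P7, P8, P9, P10, P11}.
Not covered: P1, P3, P4, P6 — 4 points.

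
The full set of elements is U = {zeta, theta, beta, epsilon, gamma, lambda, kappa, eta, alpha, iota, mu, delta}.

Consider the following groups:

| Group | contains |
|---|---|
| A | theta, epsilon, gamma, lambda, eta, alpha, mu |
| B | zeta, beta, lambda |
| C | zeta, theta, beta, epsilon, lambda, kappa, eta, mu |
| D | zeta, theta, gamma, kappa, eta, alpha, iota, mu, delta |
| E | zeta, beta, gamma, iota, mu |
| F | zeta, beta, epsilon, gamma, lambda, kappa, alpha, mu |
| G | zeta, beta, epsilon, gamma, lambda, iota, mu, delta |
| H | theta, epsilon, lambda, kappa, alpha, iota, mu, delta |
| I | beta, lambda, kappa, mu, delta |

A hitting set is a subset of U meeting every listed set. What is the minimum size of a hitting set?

2

Take T = {lambda, mu}. Each listed group contains at least one of these, so T is a hitting set of size 2.
No single element lies in every group, so at least 2 are needed and 2 is optimal.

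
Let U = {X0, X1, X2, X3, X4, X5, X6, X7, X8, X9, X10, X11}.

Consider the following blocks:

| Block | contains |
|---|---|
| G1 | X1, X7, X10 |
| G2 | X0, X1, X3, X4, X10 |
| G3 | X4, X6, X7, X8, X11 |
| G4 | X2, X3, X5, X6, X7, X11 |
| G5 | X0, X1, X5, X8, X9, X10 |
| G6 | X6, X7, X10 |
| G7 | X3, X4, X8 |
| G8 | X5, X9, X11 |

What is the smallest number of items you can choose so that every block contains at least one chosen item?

Take H = {X3, X7, X9}. Each listed block contains at least one of these, so H is a hitting set of size 3.
The blocks G1, G7, G8 are pairwise disjoint, so any hitting set needs a separate item for each — at least 3. Hence 3 is optimal.

3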